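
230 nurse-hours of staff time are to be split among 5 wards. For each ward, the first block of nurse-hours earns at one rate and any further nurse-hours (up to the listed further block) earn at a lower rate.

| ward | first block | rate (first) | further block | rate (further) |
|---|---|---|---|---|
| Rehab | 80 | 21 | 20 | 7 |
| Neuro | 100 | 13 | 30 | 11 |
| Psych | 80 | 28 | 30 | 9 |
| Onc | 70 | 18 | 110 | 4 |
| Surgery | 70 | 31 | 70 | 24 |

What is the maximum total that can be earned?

6300

Rank every tier by rate: Surgery/tier1 31 > Psych/tier1 28 > Surgery/tier2 24 > Rehab/tier1 21 > Onc/tier1 18 > Neuro/tier1 13 > Neuro/tier2 11 > Psych/tier2 9 > Rehab/tier2 7 > Onc/tier2 4.
Surgery tier1 at 31: fill all 70 ; 160 left.
Psych/tier1 (28): +80 ; 80 left.
Surgery tier2 at 24: fill all 70 ; 10 left.
10 remain; put them into Rehab tier1 at 21.
Total = 31×70 + 28×80 + 24×70 + 21×10 = 6300.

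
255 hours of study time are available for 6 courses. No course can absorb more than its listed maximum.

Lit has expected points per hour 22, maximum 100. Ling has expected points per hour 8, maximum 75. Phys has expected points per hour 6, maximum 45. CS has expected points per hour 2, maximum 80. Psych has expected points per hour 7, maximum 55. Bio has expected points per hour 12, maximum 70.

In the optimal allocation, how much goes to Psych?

10

Highest expected points per hour first: Lit 22 > Bio 12 > Ling 8 > Psych 7 > Phys 6 > CS 2.
Lit takes 100 to reach its cap of 100 — 155 left.
Bio: +70 to 70 (cap) — 85 left.
Ling: +75 to 75 (cap) — 10 left.
Psych: +10 (room for 55) → 10. Pool exhausted.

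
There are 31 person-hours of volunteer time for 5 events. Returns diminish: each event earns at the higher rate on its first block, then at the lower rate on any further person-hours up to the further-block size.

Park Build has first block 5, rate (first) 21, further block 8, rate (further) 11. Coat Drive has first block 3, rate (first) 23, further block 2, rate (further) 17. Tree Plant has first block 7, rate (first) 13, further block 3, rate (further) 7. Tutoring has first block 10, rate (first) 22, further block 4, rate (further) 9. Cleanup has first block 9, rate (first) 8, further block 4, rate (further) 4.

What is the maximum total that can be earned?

Order all 10 blocks by rate: Coat Drive/first 23 > Tutoring/first 22 > Park Build/first 21 > Coat Drive/second 17 > Tree Plant/first 13 > Park Build/second 11 > Tutoring/second 9 > Cleanup/first 8 > Tree Plant/second 7 > Cleanup/second 4.
Coat Drive first at 23: fill all 3 → 28 left.
Fill Tutoring first block (10 at 22) → 18 left.
Fill Park Build first block (5 at 21) → 13 left.
Coat Drive second at 17: fill all 2 → 11 left.
Fill Tree Plant first block (7 at 13) → 4 left.
Park Build/second: +4 of 8 at 11; pool empty.
Total = 23×3 + 22×10 + 21×5 + 17×2 + 13×7 + 11×4 = 563.

563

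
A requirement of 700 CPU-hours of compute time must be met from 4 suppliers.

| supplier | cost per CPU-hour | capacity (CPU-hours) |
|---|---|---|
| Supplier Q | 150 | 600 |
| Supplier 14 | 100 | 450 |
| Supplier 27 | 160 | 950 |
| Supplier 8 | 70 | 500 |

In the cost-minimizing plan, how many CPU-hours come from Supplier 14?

200

Use suppliers in increasing cost order.
Take 500 from Supplier 8 at 70 → need 200 more.
Supplier 14 at 100: take 200 of its 450 → requirement met.
Supplier Q, Supplier 27: unused.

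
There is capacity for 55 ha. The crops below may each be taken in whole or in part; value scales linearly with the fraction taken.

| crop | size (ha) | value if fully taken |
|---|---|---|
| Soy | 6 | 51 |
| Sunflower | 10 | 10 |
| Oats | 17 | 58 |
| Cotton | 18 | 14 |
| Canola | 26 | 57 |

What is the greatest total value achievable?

172

Sort by value density: Soy 51/6≈8.5, Oats 58/17≈3.41, Canola 57/26≈2.19, Sunflower 10/10≈1, Cotton 14/18≈0.778.
Take all of Soy (6 ha, value 51) → 49 ha left.
Oats: take in full, 17 ha for value 58 → 32 left.
Take all of Canola (26 ha, value 57) → 6 ha left.
6 ha left: a 6/10 share of Sunflower gives 10×6/10 = 6.
Total value = 172.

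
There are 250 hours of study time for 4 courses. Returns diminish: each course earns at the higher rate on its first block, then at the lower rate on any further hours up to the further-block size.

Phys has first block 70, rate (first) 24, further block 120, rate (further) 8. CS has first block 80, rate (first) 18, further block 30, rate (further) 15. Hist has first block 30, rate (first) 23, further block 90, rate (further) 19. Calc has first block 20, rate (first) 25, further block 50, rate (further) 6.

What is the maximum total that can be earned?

5300

Rank every tier by rate: Calc/first 25 > Phys/first 24 > Hist/first 23 > Hist/second 19 > CS/first 18 > CS/second 15 > Phys/second 8 > Calc/second 6.
Calc first at 25: fill all 20 → 230 left.
Phys first at 24: fill all 70 → 160 left.
Hist/first (23): +30 → 130 left.
Fill Hist second block (90 at 19) → 40 left.
CS first at 18: only 40 left, fill 40.
Total = 25×20 + 24×70 + 23×30 + 19×90 + 18×40 = 5300.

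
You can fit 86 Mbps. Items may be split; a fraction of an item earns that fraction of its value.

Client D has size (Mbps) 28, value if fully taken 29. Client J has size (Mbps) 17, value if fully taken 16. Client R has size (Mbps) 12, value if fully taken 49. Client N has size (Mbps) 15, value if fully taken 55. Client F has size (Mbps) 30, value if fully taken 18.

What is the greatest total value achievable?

Rank by value-to-size ratio: Client R 49/12≈4.08, Client N 55/15≈3.67, Client D 29/28≈1.04, Client J 16/17≈0.941, Client F 18/30≈0.6.
All 12 Mbps of Client R fit (value 49) — 74 remain.
Take all of Client N (15 Mbps, value 55) — 59 Mbps left.
All 28 Mbps of Client D fit (value 29) — 31 remain.
Client J: take in full, 17 Mbps for value 16 — 14 left.
Only 14 Mbps remain; take 14/30 of Client F for value 18×14/30 = 8.4.
Total value = 157.4.

157.4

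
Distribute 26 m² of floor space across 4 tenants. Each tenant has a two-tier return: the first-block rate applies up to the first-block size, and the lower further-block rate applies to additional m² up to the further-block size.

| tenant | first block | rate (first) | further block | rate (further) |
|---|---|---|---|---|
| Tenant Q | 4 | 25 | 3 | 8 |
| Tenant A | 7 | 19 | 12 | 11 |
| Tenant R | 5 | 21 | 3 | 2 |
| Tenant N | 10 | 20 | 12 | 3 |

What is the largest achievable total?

Treat each block as its own option and order by rate: Tenant Q/first 25 > Tenant R/first 21 > Tenant N/first 20 > Tenant A/first 19 > Tenant A/second 11 > Tenant Q/second 8 > Tenant N/second 3 > Tenant R/second 2.
Fill Tenant Q first block (4 at 25) ; 22 left.
Fill Tenant R first block (5 at 21) ; 17 left.
Tenant N first at 20: fill all 10 ; 7 left.
Tenant A first at 19: fill all 7 ; 0 left.
Total = 25×4 + 21×5 + 20×10 + 19×7 = 538.

538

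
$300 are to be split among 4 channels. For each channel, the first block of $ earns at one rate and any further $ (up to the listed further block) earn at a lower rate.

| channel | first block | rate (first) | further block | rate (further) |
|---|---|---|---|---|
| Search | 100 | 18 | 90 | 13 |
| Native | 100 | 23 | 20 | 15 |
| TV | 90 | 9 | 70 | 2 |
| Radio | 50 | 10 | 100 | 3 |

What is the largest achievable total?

5440

Order all 8 blocks by rate: Native/T1 23 > Search/T1 18 > Native/T2 15 > Search/T2 13 > Radio/T1 10 > TV/T1 9 > Radio/T2 3 > TV/T2 2.
Fill Native T1 block (100 at 23) ; 200 left.
Search T1 at 18: fill all 100 ; 100 left.
Fill Native T2 block (20 at 15) ; 80 left.
80 remain; put them into Search T2 at 13.
Total = 23×100 + 18×100 + 15×20 + 13×80 = 5440.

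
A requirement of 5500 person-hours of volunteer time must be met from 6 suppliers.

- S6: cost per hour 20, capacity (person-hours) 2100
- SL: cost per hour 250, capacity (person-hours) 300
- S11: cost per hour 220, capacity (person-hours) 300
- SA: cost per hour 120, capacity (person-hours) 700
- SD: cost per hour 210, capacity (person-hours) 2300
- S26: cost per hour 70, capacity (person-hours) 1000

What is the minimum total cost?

Fill from the cheapest supplier first.
S6 (20): use full 2100 ; 3400 person-hours to go.
S26 (70): use full 1000 ; 2400 person-hours to go.
Take 700 from SA at 120 ; need 1700 more.
SD (210): take the remaining 1700 ; done.
S11, SL: unused.
Cost = 2100×20 + 1000×70 + 700×120 + 1700×210 = 553000.

553000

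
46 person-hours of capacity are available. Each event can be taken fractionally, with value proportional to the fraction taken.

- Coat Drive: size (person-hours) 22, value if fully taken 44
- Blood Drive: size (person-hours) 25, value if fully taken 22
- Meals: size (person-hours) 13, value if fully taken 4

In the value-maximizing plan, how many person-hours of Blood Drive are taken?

Rank by value-to-size ratio: Coat Drive 44/22≈2, Blood Drive 22/25≈0.88, Meals 4/13≈0.308.
All 22 person-hours of Coat Drive fit (value 44) ; 24 remain.
24 person-hours left: a 24/25 share of Blood Drive gives 22×24/25 = 21.12.

24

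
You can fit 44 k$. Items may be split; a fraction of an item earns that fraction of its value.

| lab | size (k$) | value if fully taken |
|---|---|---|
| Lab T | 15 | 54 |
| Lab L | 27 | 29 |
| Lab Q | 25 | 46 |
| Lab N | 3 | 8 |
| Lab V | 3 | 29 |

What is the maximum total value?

133.32

Best value per unit of size first: Lab V 29/3≈9.67, Lab T 54/15≈3.6, Lab N 8/3≈2.67, Lab Q 46/25≈1.84, Lab L 29/27≈1.07.
Take all of Lab V (3 k$, value 29) → 41 k$ left.
All 15 k$ of Lab T fit (value 54) → 26 remain.
Take all of Lab N (3 k$, value 8) → 23 k$ left.
Only 23 k$ remain; take 23/25 of Lab Q for value 46×23/25 = 42.32.
Total value = 133.32.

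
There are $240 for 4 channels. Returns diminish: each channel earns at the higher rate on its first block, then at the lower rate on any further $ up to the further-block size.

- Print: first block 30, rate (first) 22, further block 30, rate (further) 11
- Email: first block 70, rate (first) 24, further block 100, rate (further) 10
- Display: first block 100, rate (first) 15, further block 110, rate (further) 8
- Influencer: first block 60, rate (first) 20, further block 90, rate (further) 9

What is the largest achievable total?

4740

Rank every tier by rate: Email/tier1 24 > Print/tier1 22 > Influencer/tier1 20 > Display/tier1 15 > Print/tier2 11 > Email/tier2 10 > Influencer/tier2 9 > Display/tier2 8.
Fill Email tier1 block (70 at 24) — 170 left.
Fill Print tier1 block (30 at 22) — 140 left.
Influencer tier1 at 20: fill all 60 — 80 left.
80 remain; put them into Display tier1 at 15.
Total = 24×70 + 22×30 + 20×60 + 15×80 = 4740.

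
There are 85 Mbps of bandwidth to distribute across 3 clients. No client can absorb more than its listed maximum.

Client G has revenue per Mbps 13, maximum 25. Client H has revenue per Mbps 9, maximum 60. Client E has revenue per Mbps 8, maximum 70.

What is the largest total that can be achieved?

Order the clients by revenue per Mbps: Client G 13 > Client H 9 > Client E 8.
Give Client G 25 to hit its cap of 25 — 60 left.
Client H takes 60 to reach its cap of 60 — 0 left.
Total = 13×25 + 9×60 = 865.

865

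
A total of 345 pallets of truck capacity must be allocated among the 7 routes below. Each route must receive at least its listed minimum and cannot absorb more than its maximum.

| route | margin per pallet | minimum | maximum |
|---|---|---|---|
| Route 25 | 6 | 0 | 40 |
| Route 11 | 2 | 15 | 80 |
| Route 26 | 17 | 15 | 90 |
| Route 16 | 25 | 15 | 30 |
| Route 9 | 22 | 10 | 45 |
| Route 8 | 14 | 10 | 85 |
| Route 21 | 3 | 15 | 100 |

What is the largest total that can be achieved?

Meeting every minimum uses 0+15+15+15+10+10+15 = 80 pallets, leaving 265.
Rank by margin per pallet: Route 16 25 > Route 9 22 > Route 26 17 > Route 8 14 > Route 25 6 > Route 21 3 > Route 11 2.
Route 16: +15 to 30 (cap) → 250 left.
Give Route 9 35 more to hit its cap of 45 → 215 left.
Route 26: +75 to 90 (cap) → 140 left.
Route 8 takes 75 more to reach its cap of 85 → 65 left.
Route 25 takes 40 more to reach its cap of 40 → 25 left.
Only 25 left; Route 21 takes them to reach 40.
Total = 6×40 + 2×15 + 17×90 + 25×30 + 22×45 + 14×85 + 3×40 = 4850.

4850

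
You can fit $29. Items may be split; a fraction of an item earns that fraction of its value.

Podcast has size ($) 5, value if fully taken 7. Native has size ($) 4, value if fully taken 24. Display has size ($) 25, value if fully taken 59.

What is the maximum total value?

Rank by value-to-size ratio: Native 24/4≈6, Display 59/25≈2.36, Podcast 7/5≈1.4.
Take all of Native (4 $, value 24) → 25 $ left.
Take all of Display (25 $, value 59) → 0 $ left.
Total value = 83.

83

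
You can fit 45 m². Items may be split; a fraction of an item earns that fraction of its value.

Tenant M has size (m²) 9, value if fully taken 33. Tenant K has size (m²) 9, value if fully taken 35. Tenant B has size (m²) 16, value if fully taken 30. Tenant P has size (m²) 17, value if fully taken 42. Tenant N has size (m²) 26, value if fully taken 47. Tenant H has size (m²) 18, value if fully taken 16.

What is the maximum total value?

Best value per unit of size first: Tenant K 35/9≈3.89, Tenant M 33/9≈3.67, Tenant P 42/17≈2.47, Tenant B 30/16≈1.88, Tenant N 47/26≈1.81, Tenant H 16/18≈0.889.
Tenant K: take in full, 9 m² for value 35 → 36 left.
Tenant M: take in full, 9 m² for value 33 → 27 left.
Tenant P: take in full, 17 m² for value 42 → 10 left.
Only 10 m² remain; take 10/16 of Tenant B for value 30×10/16 = 18.75.
Total value = 128.75.

128.75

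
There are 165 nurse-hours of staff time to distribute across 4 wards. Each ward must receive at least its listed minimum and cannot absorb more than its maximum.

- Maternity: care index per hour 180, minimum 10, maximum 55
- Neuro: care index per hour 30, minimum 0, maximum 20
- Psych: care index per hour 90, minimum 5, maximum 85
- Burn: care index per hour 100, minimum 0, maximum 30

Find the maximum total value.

20100

Meeting every minimum uses 10+0+5+0 = 15 nurse-hours, leaving 150.
Order the wards by care index per hour: Maternity 180 > Burn 100 > Psych 90 > Neuro 30.
Maternity takes 45 more to reach its cap of 55 → 105 left.
Burn: +30 to 30 (cap) → 75 left.
Psych has room for 80 more but only 75 remain, so it gets 80.
Total = 180×55 + 90×80 + 100×30 = 20100.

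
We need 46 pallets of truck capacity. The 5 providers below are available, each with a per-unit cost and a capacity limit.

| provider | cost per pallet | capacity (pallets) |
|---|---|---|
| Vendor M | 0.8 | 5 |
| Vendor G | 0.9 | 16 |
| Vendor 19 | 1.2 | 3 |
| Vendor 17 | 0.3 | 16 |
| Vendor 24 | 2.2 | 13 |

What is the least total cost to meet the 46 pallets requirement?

Use providers in increasing cost order.
Take 16 from Vendor 17 at 0.3 ; need 30 more.
Vendor M (0.8): use full 5 ; 25 pallets to go.
Vendor G (0.9): use full 16 ; 9 pallets to go.
Vendor 19 (1.2): use full 3 ; 6 pallets to go.
Take 6 from Vendor 24 at 2.2 to finish.
Cost = 16×0.3 + 5×0.8 + 16×0.9 + 3×1.2 + 6×2.2 = 40.

40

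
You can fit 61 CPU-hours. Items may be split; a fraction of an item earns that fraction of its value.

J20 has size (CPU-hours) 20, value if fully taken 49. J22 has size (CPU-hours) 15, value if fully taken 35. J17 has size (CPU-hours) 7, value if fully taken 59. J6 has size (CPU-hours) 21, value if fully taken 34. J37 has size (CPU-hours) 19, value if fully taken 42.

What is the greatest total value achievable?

Sort by value density: J17 59/7≈8.43, J20 49/20≈2.45, J22 35/15≈2.33, J37 42/19≈2.21, J6 34/21≈1.62.
All 7 CPU-hours of J17 fit (value 59) ; 54 remain.
Take all of J20 (20 CPU-hours, value 49) ; 34 CPU-hours left.
J22: take in full, 15 CPU-hours for value 35 ; 19 left.
Take all of J37 (19 CPU-hours, value 42) ; 0 CPU-hours left.
Total value = 185.

185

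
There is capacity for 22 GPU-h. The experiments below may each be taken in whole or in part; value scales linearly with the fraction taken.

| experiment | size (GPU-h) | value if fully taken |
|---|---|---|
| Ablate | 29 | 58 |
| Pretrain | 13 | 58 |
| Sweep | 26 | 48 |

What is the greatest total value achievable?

Rank by value-to-size ratio: Pretrain 58/13≈4.46, Ablate 58/29≈2, Sweep 48/26≈1.85.
All 13 GPU-h of Pretrain fit (value 58) → 9 remain.
Only 9 GPU-h remain; take 9/29 of Ablate for value 58×9/29 = 18.
Total value = 76.

76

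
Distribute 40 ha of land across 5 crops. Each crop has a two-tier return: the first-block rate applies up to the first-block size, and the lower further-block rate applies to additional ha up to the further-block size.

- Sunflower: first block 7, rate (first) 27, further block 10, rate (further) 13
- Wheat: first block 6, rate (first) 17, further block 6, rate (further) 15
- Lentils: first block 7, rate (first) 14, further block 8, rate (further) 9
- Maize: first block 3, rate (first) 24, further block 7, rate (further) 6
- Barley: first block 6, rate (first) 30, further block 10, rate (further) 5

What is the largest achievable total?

Order all 10 blocks by rate: Barley/first 30 > Sunflower/first 27 > Maize/first 24 > Wheat/first 17 > Wheat/second 15 > Lentils/first 14 > Sunflower/second 13 > Lentils/second 9 > Maize/second 6 > Barley/second 5.
Barley/first (30): +6 → 34 left.
Fill Sunflower first block (7 at 27) → 27 left.
Maize/first (24): +3 → 24 left.
Wheat/first (17): +6 → 18 left.
Fill Wheat second block (6 at 15) → 12 left.
Lentils/first (14): +7 → 5 left.
Sunflower/second: +5 of 10 at 13; pool empty.
Total = 30×6 + 27×7 + 24×3 + 17×6 + 15×6 + 14×7 + 13×5 = 796.

796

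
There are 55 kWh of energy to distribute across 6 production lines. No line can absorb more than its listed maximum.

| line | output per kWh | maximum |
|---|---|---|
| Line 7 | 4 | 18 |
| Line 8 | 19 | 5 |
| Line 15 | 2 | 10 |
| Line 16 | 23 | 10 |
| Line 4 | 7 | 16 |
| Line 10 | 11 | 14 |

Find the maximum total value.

Highest output per kWh first: Line 16 23 > Line 8 19 > Line 10 11 > Line 4 7 > Line 7 4 > Line 15 2.
Line 16 takes 10 to reach its cap of 10 ; 45 left.
Line 8: +5 to 5 (cap) ; 40 left.
Line 10: +14 to 14 (cap) ; 26 left.
Give Line 4 16 to hit its cap of 16 ; 10 left.
Line 7 has room for 18 but only 10 remain, so it gets 10.
Total = 4×10 + 19×5 + 23×10 + 7×16 + 11×14 = 631.

631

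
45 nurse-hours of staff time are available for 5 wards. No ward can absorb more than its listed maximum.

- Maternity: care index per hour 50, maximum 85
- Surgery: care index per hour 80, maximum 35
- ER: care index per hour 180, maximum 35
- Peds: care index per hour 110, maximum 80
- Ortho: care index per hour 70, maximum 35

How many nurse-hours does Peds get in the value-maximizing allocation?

Rank by care index per hour: ER 180 > Peds 110 > Surgery 80 > Ortho 70 > Maternity 50.
ER: +35 to 35 (cap) ; 10 left.
Peds: +10 (room for 80) → 10. Pool exhausted.

10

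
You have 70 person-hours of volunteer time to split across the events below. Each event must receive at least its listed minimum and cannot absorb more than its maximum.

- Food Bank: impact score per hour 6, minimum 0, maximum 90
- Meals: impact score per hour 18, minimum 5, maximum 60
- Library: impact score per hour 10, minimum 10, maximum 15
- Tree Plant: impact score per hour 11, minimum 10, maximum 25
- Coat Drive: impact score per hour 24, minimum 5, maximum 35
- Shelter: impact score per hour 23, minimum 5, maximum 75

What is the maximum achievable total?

1370

Meeting every minimum uses 0+5+10+10+5+5 = 35 person-hours, leaving 35.
Order the events by impact score per hour: Coat Drive 24 > Shelter 23 > Meals 18 > Tree Plant 11 > Library 10 > Food Bank 6.
Coat Drive: +30 to 35 (cap) ; 5 left.
Shelter: +5 (room for 70) → 10. Pool exhausted.
Total = 18×5 + 10×10 + 11×10 + 24×35 + 23×10 = 1370.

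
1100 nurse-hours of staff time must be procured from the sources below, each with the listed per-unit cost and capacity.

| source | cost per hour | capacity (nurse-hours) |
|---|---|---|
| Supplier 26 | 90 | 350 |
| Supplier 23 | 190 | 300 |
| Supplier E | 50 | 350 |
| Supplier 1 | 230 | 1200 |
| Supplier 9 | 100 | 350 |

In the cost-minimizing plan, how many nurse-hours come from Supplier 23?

50

Cheapest first:
Supplier E (50): use full 350 ; 750 nurse-hours to go.
Supplier 26 at 90: take all 350 nurse-hours ; 400 still needed.
Supplier 9 at 100: take all 350 nurse-hours ; 50 still needed.
Supplier 23 (190): take the remaining 50 ; done.
Supplier 1: unused.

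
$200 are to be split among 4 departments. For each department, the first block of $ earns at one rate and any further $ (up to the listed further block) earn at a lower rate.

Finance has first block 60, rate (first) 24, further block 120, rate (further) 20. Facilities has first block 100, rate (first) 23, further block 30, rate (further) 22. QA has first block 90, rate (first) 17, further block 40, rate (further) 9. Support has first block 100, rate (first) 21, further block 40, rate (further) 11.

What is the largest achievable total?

Rank every tier by rate: Finance/T1 24 > Facilities/T1 23 > Facilities/T2 22 > Support/T1 21 > Finance/T2 20 > QA/T1 17 > Support/T2 11 > QA/T2 9.
Finance/T1 (24): +60 — 140 left.
Facilities/T1 (23): +100 — 40 left.
Facilities/T2 (22): +30 — 10 left.
10 remain; put them into Support T1 at 21.
Total = 24×60 + 23×100 + 22×30 + 21×10 = 4610.

4610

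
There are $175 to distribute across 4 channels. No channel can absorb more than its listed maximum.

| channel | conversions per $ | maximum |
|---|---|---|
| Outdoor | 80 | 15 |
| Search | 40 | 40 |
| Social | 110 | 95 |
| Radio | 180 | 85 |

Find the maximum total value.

25200

Highest conversions per $ first: Radio 180 > Social 110 > Outdoor 80 > Search 40.
Radio takes 85 to reach its cap of 85 ; 90 left.
Social: +90 (room for 95) → 90. Pool exhausted.
Total = 110×90 + 180×85 = 25200.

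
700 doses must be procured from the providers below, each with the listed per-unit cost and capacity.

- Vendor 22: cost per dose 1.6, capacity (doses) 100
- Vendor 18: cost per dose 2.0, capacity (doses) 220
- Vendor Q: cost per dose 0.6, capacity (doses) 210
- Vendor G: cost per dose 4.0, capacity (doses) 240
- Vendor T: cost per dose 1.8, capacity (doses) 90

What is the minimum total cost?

1208

Use providers in increasing cost order.
Take 210 from Vendor Q at 0.6 ; need 490 more.
Vendor 22 at 1.6: take all 100 doses ; 390 still needed.
Vendor T at 1.8: take all 90 doses ; 300 still needed.
Vendor 18 (2.0): use full 220 ; 80 doses to go.
Vendor G (4.0): take the remaining 80 ; done.
Cost = 210×0.6 + 100×1.6 + 90×1.8 + 220×2.0 + 80×4.0 = 1208.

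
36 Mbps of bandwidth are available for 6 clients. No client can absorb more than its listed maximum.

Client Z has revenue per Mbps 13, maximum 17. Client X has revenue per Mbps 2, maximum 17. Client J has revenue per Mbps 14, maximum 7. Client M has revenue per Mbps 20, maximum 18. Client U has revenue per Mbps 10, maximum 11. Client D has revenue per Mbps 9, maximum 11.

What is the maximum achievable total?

Highest revenue per Mbps first: Client M 20 > Client J 14 > Client Z 13 > Client U 10 > Client D 9 > Client X 2.
Client M takes 18 to reach its cap of 18 → 18 left.
Client J takes 7 to reach its cap of 7 → 11 left.
Client Z: +11 (room for 17) → 11. Pool exhausted.
Total = 13×11 + 14×7 + 20×18 = 601.

601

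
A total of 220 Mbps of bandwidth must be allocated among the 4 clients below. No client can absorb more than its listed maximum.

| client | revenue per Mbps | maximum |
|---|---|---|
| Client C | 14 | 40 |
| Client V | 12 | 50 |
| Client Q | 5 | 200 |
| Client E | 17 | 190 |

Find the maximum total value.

3650

Highest revenue per Mbps first: Client E 17 > Client C 14 > Client V 12 > Client Q 5.
Give Client E 190 to hit its cap of 190 ; 30 left.
Only 30 left; Client C takes them to reach 30.
Total = 14×30 + 17×190 = 3650.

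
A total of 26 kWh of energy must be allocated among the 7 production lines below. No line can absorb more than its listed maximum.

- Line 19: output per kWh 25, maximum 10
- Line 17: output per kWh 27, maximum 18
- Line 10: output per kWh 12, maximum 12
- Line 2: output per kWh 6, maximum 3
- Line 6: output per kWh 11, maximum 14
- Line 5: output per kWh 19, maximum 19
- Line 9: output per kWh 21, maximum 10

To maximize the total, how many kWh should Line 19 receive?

8

Highest output per kWh first: Line 17 27 > Line 19 25 > Line 9 21 > Line 5 19 > Line 10 12 > Line 6 11 > Line 2 6.
Line 17: +18 to 18 (cap) ; 8 left.
Only 8 left; Line 19 takes them to reach 8.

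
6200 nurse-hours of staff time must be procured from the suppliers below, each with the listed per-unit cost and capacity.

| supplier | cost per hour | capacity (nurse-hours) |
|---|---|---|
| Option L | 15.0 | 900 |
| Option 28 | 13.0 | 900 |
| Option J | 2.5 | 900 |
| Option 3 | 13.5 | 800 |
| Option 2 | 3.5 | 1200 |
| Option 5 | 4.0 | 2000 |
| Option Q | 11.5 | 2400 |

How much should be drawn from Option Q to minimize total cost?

Use suppliers in increasing cost order.
Option J at 2.5: take all 900 nurse-hours — 5300 still needed.
Option 2 (3.5): use full 1200 — 4100 nurse-hours to go.
Take 2000 from Option 5 at 4.0 — need 2100 more.
Option Q at 11.5: take 2100 of its 2400 — requirement met.
Option 28, Option 3, Option L: unused.

2100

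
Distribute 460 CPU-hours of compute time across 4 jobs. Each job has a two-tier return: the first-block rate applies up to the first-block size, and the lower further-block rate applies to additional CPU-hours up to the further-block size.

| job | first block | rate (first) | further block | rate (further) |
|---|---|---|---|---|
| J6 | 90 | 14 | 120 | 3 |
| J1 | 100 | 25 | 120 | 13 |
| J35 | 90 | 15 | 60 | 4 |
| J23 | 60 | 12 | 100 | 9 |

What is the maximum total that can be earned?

7390

Order all 8 blocks by rate: J1/first 25 > J35/first 15 > J6/first 14 > J1/second 13 > J23/first 12 > J23/second 9 > J35/second 4 > J6/second 3.
Fill J1 first block (100 at 25) ; 360 left.
Fill J35 first block (90 at 15) ; 270 left.
Fill J6 first block (90 at 14) ; 180 left.
J1 second at 13: fill all 120 ; 60 left.
J23/first (12): +60 ; 0 left.
Total = 25×100 + 15×90 + 14×90 + 13×120 + 12×60 = 7390.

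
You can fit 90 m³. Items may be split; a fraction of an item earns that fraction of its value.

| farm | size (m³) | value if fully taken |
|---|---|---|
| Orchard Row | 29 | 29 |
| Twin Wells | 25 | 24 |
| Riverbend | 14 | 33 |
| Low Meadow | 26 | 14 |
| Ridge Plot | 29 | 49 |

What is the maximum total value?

Sort by value density: Riverbend 33/14≈2.36, Ridge Plot 49/29≈1.69, Orchard Row 29/29≈1, Twin Wells 24/25≈0.96, Low Meadow 14/26≈0.538.
All 14 m³ of Riverbend fit (value 33) → 76 remain.
Take all of Ridge Plot (29 m³, value 49) → 47 m³ left.
All 29 m³ of Orchard Row fit (value 29) → 18 remain.
Fill the last 18 m³ with part of Twin Wells: 18/25 of it earns 17.28.
Total value = 128.28.

128.28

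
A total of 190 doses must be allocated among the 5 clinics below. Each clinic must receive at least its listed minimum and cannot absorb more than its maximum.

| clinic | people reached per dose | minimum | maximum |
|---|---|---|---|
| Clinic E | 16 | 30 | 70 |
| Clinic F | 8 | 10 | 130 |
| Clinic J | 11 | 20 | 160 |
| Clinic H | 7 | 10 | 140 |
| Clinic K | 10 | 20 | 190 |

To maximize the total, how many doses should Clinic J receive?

80

Meeting every minimum uses 30+10+20+10+20 = 90 doses, leaving 100.
Order the clinics by people reached per dose: Clinic E 16 > Clinic J 11 > Clinic K 10 > Clinic F 8 > Clinic H 7.
Give Clinic E 40 more to hit its cap of 70 → 60 left.
Only 60 left; Clinic J takes them to reach 80.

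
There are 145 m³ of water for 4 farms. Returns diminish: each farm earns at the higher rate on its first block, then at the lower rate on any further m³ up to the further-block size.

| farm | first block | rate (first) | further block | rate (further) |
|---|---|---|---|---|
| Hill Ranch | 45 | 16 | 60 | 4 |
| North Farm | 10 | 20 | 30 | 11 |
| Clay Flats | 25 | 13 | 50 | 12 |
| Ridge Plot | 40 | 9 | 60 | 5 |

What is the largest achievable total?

Order all 8 blocks by rate: North Farm/T1 20 > Hill Ranch/T1 16 > Clay Flats/T1 13 > Clay Flats/T2 12 > North Farm/T2 11 > Ridge Plot/T1 9 > Ridge Plot/T2 5 > Hill Ranch/T2 4.
North Farm/T1 (20): +10 — 135 left.
Fill Hill Ranch T1 block (45 at 16) — 90 left.
Clay Flats T1 at 13: fill all 25 — 65 left.
Fill Clay Flats T2 block (50 at 12) — 15 left.
North Farm T2 at 11: only 15 left, fill 15.
Total = 20×10 + 16×45 + 13×25 + 12×50 + 11×15 = 2010.

2010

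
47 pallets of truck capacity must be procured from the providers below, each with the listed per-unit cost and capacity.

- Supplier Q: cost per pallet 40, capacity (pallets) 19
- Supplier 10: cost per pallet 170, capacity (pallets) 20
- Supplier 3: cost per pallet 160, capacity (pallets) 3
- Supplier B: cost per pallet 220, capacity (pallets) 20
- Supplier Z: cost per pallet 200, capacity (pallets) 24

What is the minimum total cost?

Fill from the cheapest provider first.
Take 19 from Supplier Q at 40 — need 28 more.
Supplier 3 (160): use full 3 — 25 pallets to go.
Take 20 from Supplier 10 at 170 — need 5 more.
Take 5 from Supplier Z at 200 to finish.
Supplier B: unused.
Cost = 19×40 + 3×160 + 20×170 + 5×200 = 5640.

5640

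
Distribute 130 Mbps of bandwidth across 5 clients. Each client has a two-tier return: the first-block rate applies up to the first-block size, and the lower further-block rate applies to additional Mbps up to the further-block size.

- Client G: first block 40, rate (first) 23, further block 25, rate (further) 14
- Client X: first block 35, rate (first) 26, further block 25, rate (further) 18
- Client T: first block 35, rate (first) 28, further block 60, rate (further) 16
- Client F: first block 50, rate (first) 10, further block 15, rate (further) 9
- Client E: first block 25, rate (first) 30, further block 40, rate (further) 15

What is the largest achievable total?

3445

Treat each block as its own option and order by rate: Client E/first 30 > Client T/first 28 > Client X/first 26 > Client G/first 23 > Client X/second 18 > Client T/second 16 > Client E/second 15 > Client G/second 14 > Client F/first 10 > Client F/second 9.
Client E/first (30): +25 → 105 left.
Client T/first (28): +35 → 70 left.
Fill Client X first block (35 at 26) → 35 left.
Client G first at 23: only 35 left, fill 35.
Total = 30×25 + 28×35 + 26×35 + 23×35 = 3445.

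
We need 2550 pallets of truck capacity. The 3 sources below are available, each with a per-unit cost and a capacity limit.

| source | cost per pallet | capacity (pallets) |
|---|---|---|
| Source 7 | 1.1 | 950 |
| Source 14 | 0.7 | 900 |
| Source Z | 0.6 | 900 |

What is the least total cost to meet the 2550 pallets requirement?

1995

Use sources in increasing cost order.
Source Z at 0.6: take all 900 pallets → 1650 still needed.
Take 900 from Source 14 at 0.7 → need 750 more.
Take 750 from Source 7 at 1.1 to finish.
Cost = 900×0.6 + 900×0.7 + 750×1.1 = 1995.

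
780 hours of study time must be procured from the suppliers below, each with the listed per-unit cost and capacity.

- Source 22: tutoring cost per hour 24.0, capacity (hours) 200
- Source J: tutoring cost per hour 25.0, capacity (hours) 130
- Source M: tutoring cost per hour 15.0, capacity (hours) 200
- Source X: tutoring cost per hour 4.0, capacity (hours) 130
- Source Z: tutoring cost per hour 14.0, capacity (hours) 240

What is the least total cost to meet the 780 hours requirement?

11930

Use suppliers in increasing cost order.
Source X at 4.0: take all 130 hours → 650 still needed.
Source Z (14.0): use full 240 → 410 hours to go.
Take 200 from Source M at 15.0 → need 210 more.
Take 200 from Source 22 at 24.0 → need 10 more.
Take 10 from Source J at 25.0 to finish.
Cost = 130×4.0 + 240×14.0 + 200×15.0 + 200×24.0 + 10×25.0 = 11930.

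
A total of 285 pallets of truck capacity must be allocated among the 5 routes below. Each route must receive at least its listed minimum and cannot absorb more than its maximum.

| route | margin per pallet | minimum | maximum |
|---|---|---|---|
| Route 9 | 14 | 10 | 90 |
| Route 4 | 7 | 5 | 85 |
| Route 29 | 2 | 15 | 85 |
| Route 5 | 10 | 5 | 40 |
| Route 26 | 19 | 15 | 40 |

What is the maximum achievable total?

3075

Meeting every minimum uses 10+5+15+5+15 = 50 pallets, leaving 235.
Rank by margin per pallet: Route 26 19 > Route 9 14 > Route 5 10 > Route 4 7 > Route 29 2.
Route 26 takes 25 more to reach its cap of 40 — 210 left.
Give Route 9 80 more to hit its cap of 90 — 130 left.
Route 5: +35 to 40 (cap) — 95 left.
Route 4: +80 to 85 (cap) — 15 left.
Route 29: +15 (room for 70) → 30. Pool exhausted.
Total = 14×90 + 7×85 + 2×30 + 10×40 + 19×40 = 3075.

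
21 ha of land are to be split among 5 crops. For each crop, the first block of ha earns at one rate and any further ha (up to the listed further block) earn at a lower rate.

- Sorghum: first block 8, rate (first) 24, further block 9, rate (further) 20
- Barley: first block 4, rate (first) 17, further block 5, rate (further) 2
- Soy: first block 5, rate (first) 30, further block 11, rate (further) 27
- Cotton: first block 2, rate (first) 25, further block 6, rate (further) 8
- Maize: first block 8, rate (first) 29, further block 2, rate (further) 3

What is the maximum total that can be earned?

598

Order all 10 blocks by rate: Soy/T1 30 > Maize/T1 29 > Soy/T2 27 > Cotton/T1 25 > Sorghum/T1 24 > Sorghum/T2 20 > Barley/T1 17 > Cotton/T2 8 > Maize/T2 3 > Barley/T2 2.
Soy T1 at 30: fill all 5 ; 16 left.
Maize/T1 (29): +8 ; 8 left.
Soy T2 at 27: only 8 left, fill 8.
Total = 30×5 + 29×8 + 27×8 = 598.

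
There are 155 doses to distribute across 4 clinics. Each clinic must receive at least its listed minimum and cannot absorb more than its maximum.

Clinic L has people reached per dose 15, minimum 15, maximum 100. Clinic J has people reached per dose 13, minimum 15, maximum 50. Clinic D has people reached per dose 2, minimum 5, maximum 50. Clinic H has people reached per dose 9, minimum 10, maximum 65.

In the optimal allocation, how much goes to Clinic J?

Meeting every minimum uses 15+15+5+10 = 45 doses, leaving 110.
Rank by people reached per dose: Clinic L 15 > Clinic J 13 > Clinic H 9 > Clinic D 2.
Clinic L takes 85 more to reach its cap of 100 → 25 left.
Only 25 left; Clinic J takes them to reach 40.

40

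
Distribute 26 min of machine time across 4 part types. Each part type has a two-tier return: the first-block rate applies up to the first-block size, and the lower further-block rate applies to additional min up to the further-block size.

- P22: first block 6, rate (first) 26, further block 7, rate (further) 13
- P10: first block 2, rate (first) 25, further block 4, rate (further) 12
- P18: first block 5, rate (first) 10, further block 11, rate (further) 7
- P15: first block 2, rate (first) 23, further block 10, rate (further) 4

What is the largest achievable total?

Rank every tier by rate: P22/tier1 26 > P10/tier1 25 > P15/tier1 23 > P22/tier2 13 > P10/tier2 12 > P18/tier1 10 > P18/tier2 7 > P15/tier2 4.
Fill P22 tier1 block (6 at 26) ; 20 left.
P10/tier1 (25): +2 ; 18 left.
Fill P15 tier1 block (2 at 23) ; 16 left.
P22 tier2 at 13: fill all 7 ; 9 left.
P10 tier2 at 12: fill all 4 ; 5 left.
Fill P18 tier1 block (5 at 10) ; 0 left.
Total = 26×6 + 25×2 + 23×2 + 13×7 + 12×4 + 10×5 = 441.

441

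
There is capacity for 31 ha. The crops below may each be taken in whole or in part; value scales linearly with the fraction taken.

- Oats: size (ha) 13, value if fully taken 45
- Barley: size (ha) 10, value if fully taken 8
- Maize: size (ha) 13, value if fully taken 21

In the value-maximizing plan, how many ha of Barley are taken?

Sort by value density: Oats 45/13≈3.46, Maize 21/13≈1.62, Barley 8/10≈0.8.
Oats: take in full, 13 ha for value 45 → 18 left.
All 13 ha of Maize fit (value 21) → 5 remain.
5 ha left: a 5/10 share of Barley gives 8×5/10 = 4.

5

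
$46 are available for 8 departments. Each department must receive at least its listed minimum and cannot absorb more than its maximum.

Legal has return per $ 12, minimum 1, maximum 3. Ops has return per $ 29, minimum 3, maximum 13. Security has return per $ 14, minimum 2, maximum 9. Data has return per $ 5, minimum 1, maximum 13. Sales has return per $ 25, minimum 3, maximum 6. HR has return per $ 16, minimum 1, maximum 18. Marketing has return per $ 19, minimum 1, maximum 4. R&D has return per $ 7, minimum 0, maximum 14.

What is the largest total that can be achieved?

950

Meeting every minimum uses 1+3+2+1+3+1+1+0 = 12 $, leaving 34.
Rank by return per $: Ops 29 > Sales 25 > Marketing 19 > HR 16 > Security 14 > Legal 12 > R&D 7 > Data 5.
Ops: +10 to 13 (cap) ; 24 left.
Give Sales 3 more to hit its cap of 6 ; 21 left.
Give Marketing 3 more to hit its cap of 4 ; 18 left.
HR: +17 to 18 (cap) ; 1 left.
Security: +1 (room for 7) → 3. Pool exhausted.
Total = 12×1 + 29×13 + 14×3 + 5×1 + 25×6 + 16×18 + 19×4 = 950.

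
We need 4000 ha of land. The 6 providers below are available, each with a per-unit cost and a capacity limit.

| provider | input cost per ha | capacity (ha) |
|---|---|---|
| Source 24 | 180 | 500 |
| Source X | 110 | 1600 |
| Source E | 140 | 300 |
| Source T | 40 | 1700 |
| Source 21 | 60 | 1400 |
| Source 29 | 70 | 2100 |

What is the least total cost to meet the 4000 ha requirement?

Cheapest first:
Source T at 40: take all 1700 ha → 2300 still needed.
Source 21 (60): use full 1400 → 900 ha to go.
Source 29 at 70: take 900 of its 2100 → requirement met.
Source X, Source E, Source 24: unused.
Cost = 1700×40 + 1400×60 + 900×70 = 215000.

215000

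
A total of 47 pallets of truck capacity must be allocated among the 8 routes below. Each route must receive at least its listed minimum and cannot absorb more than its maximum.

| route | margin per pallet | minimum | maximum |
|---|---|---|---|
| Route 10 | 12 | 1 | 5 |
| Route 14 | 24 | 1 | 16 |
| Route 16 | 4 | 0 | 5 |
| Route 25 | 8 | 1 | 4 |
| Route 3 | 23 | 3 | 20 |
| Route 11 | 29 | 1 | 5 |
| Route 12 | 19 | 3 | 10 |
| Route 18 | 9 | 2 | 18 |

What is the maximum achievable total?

1061

Meeting every minimum uses 1+1+0+1+3+1+3+2 = 12 pallets, leaving 35.
Rank by margin per pallet: Route 11 29 > Route 14 24 > Route 3 23 > Route 12 19 > Route 10 12 > Route 18 9 > Route 25 8 > Route 16 4.
Route 11 takes 4 more to reach its cap of 5 — 31 left.
Route 14 takes 15 more to reach its cap of 16 — 16 left.
Route 3: +16 (room for 17) → 19. Pool exhausted.
Total = 12×1 + 24×16 + 8×1 + 23×19 + 29×5 + 19×3 + 9×2 = 1061.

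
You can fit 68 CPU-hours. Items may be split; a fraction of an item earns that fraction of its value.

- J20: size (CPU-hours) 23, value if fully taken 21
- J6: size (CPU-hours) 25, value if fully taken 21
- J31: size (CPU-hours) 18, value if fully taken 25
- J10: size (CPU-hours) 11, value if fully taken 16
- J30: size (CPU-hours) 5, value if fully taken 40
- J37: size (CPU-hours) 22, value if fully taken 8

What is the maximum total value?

111.24

Sort by value density: J30 40/5≈8, J10 16/11≈1.45, J31 25/18≈1.39, J20 21/23≈0.913, J6 21/25≈0.84, J37 8/22≈0.364.
Take all of J30 (5 CPU-hours, value 40) ; 63 CPU-hours left.
J10: take in full, 11 CPU-hours for value 16 ; 52 left.
J31: take in full, 18 CPU-hours for value 25 ; 34 left.
J20: take in full, 23 CPU-hours for value 21 ; 11 left.
Only 11 CPU-hours remain; take 11/25 of J6 for value 21×11/25 = 9.24.
Total value = 111.24.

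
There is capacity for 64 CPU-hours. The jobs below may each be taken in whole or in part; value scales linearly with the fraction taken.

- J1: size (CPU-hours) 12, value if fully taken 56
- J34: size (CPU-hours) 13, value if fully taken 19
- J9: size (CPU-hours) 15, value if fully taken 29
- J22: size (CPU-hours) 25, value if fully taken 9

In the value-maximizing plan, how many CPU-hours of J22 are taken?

Best value per unit of size first: J1 56/12≈4.67, J9 29/15≈1.93, J34 19/13≈1.46, J22 9/25≈0.36.
Take all of J1 (12 CPU-hours, value 56) — 52 CPU-hours left.
All 15 CPU-hours of J9 fit (value 29) — 37 remain.
All 13 CPU-hours of J34 fit (value 19) — 24 remain.
Only 24 CPU-hours remain; take 24/25 of J22 for value 9×24/25 = 8.64.

24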